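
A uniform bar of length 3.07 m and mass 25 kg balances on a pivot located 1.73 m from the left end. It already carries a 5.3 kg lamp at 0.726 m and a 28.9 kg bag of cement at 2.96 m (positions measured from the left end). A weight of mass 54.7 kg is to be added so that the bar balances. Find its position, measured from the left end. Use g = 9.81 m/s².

About the pivot (at 1.73 m from the left end):
Beam weight: 25 × 9.81 = 245.2 N down at 1.535 m → arm 0.195 m, τ = 245.2 × 0.195 = 47.81 N·m counterclockwise.
Lamp: 5.3 × 9.81 = 51.99 N down at 0.726 m → arm 1.004 m, τ = 51.99 × 1.004 = 52.2 N·m counterclockwise.
Bag of cement: 28.9 × 9.81 = 283.5 N down at 2.96 m → arm 1.23 m, τ = 283.5 × 1.23 = 348.7 N·m clockwise.
Net moment of existing loads = 248.7 N·m clockwise.
The weight weighs 54.7 × 9.81 = 536.6 N and must supply an equal counterclockwise moment, so its lever arm about the pivot is 248.7 / 536.6 = 0.463 m.
That puts it at 1.73 − 0.463 = 1.27 m from the left end.

x ≈ 1.27 m from the left end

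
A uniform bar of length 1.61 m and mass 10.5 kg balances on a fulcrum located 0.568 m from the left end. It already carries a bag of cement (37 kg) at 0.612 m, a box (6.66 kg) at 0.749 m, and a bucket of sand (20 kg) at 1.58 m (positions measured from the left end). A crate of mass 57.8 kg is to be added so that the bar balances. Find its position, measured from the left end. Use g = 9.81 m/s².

Take moments about the fulcrum (at 0.568 m from the left end).
Beam weight: 10.5 × 9.81 = 103 N down at 0.805 m → arm 0.237 m, τ = 103 × 0.237 = 24.41 N·m clockwise.
Bag of cement: 37 × 9.81 = 363 N down at 0.612 m → arm 0.044 m, τ = 363 × 0.044 = 15.97 N·m clockwise.
Box: 6.66 × 9.81 = 65.33 N down at 0.749 m → arm 0.181 m, τ = 65.33 × 0.181 = 11.82 N·m clockwise.
Bucket of sand: 20 × 9.81 = 196.2 N down at 1.58 m → arm 1.012 m, τ = 196.2 × 1.012 = 198.6 N·m clockwise.
Net moment of existing loads = 250.8 N·m clockwise.
The crate weighs 57.8 × 9.81 = 567 N and must supply an equal counterclockwise moment, so its lever arm about the fulcrum is 250.8 / 567 = 0.442 m.
That puts it at 0.568 − 0.442 = 0.126 m from the left end.

x ≈ 0.126 m from the left end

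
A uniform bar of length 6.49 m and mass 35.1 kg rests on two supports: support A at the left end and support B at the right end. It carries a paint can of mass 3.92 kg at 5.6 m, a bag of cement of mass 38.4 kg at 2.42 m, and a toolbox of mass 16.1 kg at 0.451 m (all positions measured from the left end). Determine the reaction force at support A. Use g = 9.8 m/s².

Sum moments about support B (its reaction then has zero moment arm).
Beam weight: 35.1 × 9.8 = 344 N down at 3.245 m → arm 3.245 m, τ = 344 × 3.245 = 1116 N·m counterclockwise.
Paint can: 3.92 × 9.8 = 38.42 N down at 5.6 m → arm 0.89 m, τ = 38.42 × 0.89 = 34.19 N·m counterclockwise.
Bag of cement: 38.4 × 9.8 = 376.3 N down at 2.42 m → arm 4.07 m, τ = 376.3 × 4.07 = 1532 N·m counterclockwise.
Toolbox: 16.1 × 9.8 = 157.8 N down at 0.451 m → arm 6.039 m, τ = 157.8 × 6.039 = 953 N·m counterclockwise.
Net load moment about support B = 3635 N·m counterclockwise.
Reaction R at support A is upward at 0 m, arm 6.49 m → moment R × 6.49 clockwise.
Στ = 0 ⇒ R × 6.49 = 3635 ⇒ R = 560 N.

R_A ≈ 560 N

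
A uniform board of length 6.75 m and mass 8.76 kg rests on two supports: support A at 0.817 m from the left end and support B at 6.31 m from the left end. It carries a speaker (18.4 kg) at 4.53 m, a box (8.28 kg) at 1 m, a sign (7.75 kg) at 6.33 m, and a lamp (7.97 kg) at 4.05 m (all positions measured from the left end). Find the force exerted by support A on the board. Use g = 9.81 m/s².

R_A ≈ 215 N

Take moments about support B.
Beam weight: 8.76 × 9.81 = 85.94 N down at 3.375 m → arm 2.935 m, τ = 85.94 × 2.935 = 252.2 N·m counterclockwise.
Speaker: 18.4 × 9.81 = 180.5 N down at 4.53 m → arm 1.78 m, τ = 180.5 × 1.78 = 321.3 N·m counterclockwise.
Box: 8.28 × 9.81 = 81.23 N down at 1 m → arm 5.31 m, τ = 81.23 × 5.31 = 431.3 N·m counterclockwise.
Sign: 7.75 × 9.81 = 76.03 N down at 6.33 m → arm 0.02 m, τ = 76.03 × 0.02 = 1.521 N·m clockwise.
Lamp: 7.97 × 9.81 = 78.19 N down at 4.05 m → arm 2.26 m, τ = 78.19 × 2.26 = 176.7 N·m counterclockwise.
Net load moment about support B = 1180 N·m counterclockwise.
Reaction R at support A is upward at 0.817 m, arm 5.493 m → moment R × 5.493 clockwise.
Setting net torque to zero: R × 5.493 = 1180 → R = 215 N.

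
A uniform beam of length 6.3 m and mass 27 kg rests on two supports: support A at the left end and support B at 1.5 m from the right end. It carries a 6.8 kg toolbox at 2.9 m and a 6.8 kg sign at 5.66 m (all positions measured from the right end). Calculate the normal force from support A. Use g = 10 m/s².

R_A ≈ 172 N

Choose support B as the axis so its reaction then has zero moment arm.
Beam weight: 27 × 10 = 270 N down at 3.15 m → arm 1.65 m, τ = 270 × 1.65 = 445.5 N·m counterclockwise.
Toolbox: 6.8 × 10 = 68 N down at 2.9 m → arm 1.4 m, τ = 68 × 1.4 = 95.2 N·m counterclockwise.
Sign: 6.8 × 10 = 68 N down at 5.66 m → arm 4.16 m, τ = 68 × 4.16 = 282.9 N·m counterclockwise.
Net load moment about support B = 823.6 N·m counterclockwise.
Reaction R at support A is upward at 6.3 m, arm 4.8 m → moment R × 4.8 clockwise.
Balancing moments: R × 4.8 = 823.6, giving R = 172 N.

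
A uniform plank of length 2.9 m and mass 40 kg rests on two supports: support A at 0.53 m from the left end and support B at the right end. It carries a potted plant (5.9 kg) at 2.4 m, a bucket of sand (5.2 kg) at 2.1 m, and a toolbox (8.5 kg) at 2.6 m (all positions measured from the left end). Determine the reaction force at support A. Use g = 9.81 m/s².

R_A ≈ 280 N

Take moments about support B.
Beam weight: 40 × 9.81 = 392.4 N down at 1.45 m → arm 1.45 m, τ = 392.4 × 1.45 = 569 N·m counterclockwise.
Potted plant: 5.9 × 9.81 = 57.88 N down at 2.4 m → arm 0.5 m, τ = 57.88 × 0.5 = 28.94 N·m counterclockwise.
Bucket of sand: 5.2 × 9.81 = 51.01 N down at 2.1 m → arm 0.8 m, τ = 51.01 × 0.8 = 40.81 N·m counterclockwise.
Toolbox: 8.5 × 9.81 = 83.39 N down at 2.6 m → arm 0.3 m, τ = 83.39 × 0.3 = 25.02 N·m counterclockwise.
Net load moment about support B = 663.8 N·m counterclockwise.
Reaction R at support A is upward at 0.53 m, arm 2.37 m → moment R × 2.37 clockwise.
For rotational equilibrium, R × 2.37 = 663.8, so R = 280 N.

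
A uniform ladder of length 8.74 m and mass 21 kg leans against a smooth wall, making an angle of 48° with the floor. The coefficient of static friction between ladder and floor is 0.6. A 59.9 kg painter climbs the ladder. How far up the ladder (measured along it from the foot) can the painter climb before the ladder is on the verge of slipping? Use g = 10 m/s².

Taking torques about the foot of the ladder:
Ladder weight 21×10 = 210 N acts at 4.37 m along the ladder; its horizontal arm is 4.37·cos48° = 2.924 m → τ = 614 N·m clockwise.
Painter weight 59.9×10 = 599 N at distance d → arm d·cos48° → τ = 599·d·0.6691 clockwise.
Wall normal N at the top has arm L sinθ = 6.495 m counterclockwise, so Στ = 0 gives N·6.495 = 614 + 400.8·d.
ΣFy = 0 ⇒ N_floor = 809 N, so the maximum friction is μ_s·N_floor = 0.6×809 = 485.4 N. ΣFx = 0 ⇒ N_wall = f, so at the slipping point N = 485.4 N.
Substituting: 485.4×6.495 = 614 + 400.8·d ⇒ d = (3153 − 614) / 400.8 = 6.33 m.

d ≈ 6.33 m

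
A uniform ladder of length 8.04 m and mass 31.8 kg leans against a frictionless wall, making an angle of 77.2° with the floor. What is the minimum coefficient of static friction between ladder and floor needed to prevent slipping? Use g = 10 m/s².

μ_min ≈ 0.114

About the foot of the ladder:
Ladder weight 31.8×10 = 318 N acts at 4.02 m along the ladder; its horizontal arm is 4.02·cos77.2° = 0.8906 m → τ = 283.2 N·m clockwise.
Wall normal N acts horizontally at the top; its moment arm is the height L sinθ = 8.04·sin77.2° = 7.84 m, counterclockwise.
Setting net torque to zero: N × 7.84 = 283.2 → N = 36.12 N.
ΣFx = 0 ⇒ f = N_wall = 36.12 N. ΣFy = 0 ⇒ N_floor = 318 N.
μ_min = f / N_floor = 36.12 / 318 = 0.114.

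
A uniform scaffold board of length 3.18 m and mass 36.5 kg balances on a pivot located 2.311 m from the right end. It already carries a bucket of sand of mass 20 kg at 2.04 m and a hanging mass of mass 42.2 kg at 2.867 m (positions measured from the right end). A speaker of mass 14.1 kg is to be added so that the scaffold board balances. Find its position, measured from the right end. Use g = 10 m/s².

About the pivot (at 2.311 m from the right end):
Beam weight: 36.5 × 10 = 365 N down at 1.59 m → arm 0.721 m, τ = 365 × 0.721 = 263.2 N·m clockwise.
Bucket of sand: 20 × 10 = 200 N down at 2.04 m → arm 0.271 m, τ = 200 × 0.271 = 54.2 N·m clockwise.
Hanging mass: 42.2 × 10 = 422 N down at 2.867 m → arm 0.556 m, τ = 422 × 0.556 = 234.6 N·m counterclockwise.
Net moment of existing loads = 82.8 N·m clockwise.
The speaker weighs 14.1 × 10 = 141 N and must supply an equal counterclockwise moment, so its lever arm about the pivot is 82.8 / 141 = 0.587 m.
That puts it at 2.311 + 0.587 = 2.9 m from the right end.

x ≈ 2.9 m from the right end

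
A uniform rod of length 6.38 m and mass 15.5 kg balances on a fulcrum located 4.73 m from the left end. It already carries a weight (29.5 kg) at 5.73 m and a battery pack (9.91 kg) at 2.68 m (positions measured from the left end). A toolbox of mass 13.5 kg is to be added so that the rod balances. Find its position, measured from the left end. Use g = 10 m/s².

Take moments about the fulcrum (at 4.73 m from the left end).
Beam weight: 15.5 × 10 = 155 N down at 3.19 m → arm 1.54 m, τ = 155 × 1.54 = 238.7 N·m counterclockwise.
Weight: 29.5 × 10 = 295 N down at 5.73 m → arm 1 m, τ = 295 × 1 = 295 N·m clockwise.
Battery pack: 9.91 × 10 = 99.1 N down at 2.68 m → arm 2.05 m, τ = 99.1 × 2.05 = 203.2 N·m counterclockwise.
Net moment of existing loads = 146.9 N·m counterclockwise.
The toolbox weighs 13.5 × 10 = 135 N and must supply an equal clockwise moment, so its lever arm about the fulcrum is 146.9 / 135 = 1.09 m.
That puts it at 4.73 + 1.09 = 5.82 m from the left end.

x ≈ 5.82 m from the left end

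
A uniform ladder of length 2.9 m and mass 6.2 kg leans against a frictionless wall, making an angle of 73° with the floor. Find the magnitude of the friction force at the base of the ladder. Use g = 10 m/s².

f ≈ 9.48 N

About the foot of the ladder:
Ladder weight 6.2×10 = 62 N acts at 1.45 m along the ladder; its horizontal arm is 1.45·cos73° = 0.4239 m → τ = 26.28 N·m clockwise.
Wall normal N acts horizontally at the top; its moment arm is the height L sinθ = 2.9·sin73° = 2.773 m, counterclockwise.
Balancing moments: N × 2.773 = 26.28, giving N = 9.48 N.
ΣFx = 0: friction at the foot balances the wall's push, so f = N_wall = 9.48 N.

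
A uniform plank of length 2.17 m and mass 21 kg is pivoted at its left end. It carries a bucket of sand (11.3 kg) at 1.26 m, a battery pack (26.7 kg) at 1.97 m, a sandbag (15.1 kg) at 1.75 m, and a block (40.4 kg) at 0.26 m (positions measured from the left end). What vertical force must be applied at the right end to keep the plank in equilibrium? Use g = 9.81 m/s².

Sum moments about the left end (the unknown pivot reaction has zero arm there).
Beam weight: 21 × 9.81 = 206 N down at 1.085 m → arm 1.085 m, τ = 206 × 1.085 = 223.5 N·m clockwise.
Bucket of sand: 11.3 × 9.81 = 110.9 N down at 1.26 m → arm 1.26 m, τ = 110.9 × 1.26 = 139.7 N·m clockwise.
Battery pack: 26.7 × 9.81 = 261.9 N down at 1.97 m → arm 1.97 m, τ = 261.9 × 1.97 = 515.9 N·m clockwise.
Sandbag: 15.1 × 9.81 = 148.1 N down at 1.75 m → arm 1.75 m, τ = 148.1 × 1.75 = 259.2 N·m clockwise.
Block: 40.4 × 9.81 = 396.3 N down at 0.26 m → arm 0.26 m, τ = 396.3 × 0.26 = 103 N·m clockwise.
Net moment of the loads = 1241 N·m clockwise.
The upward force F acts at the right end, arm 2.17 m, giving F × 2.17 counterclockwise.
Setting net torque to zero: F × 2.17 = 1241 → F = 1241 / 2.17 = 572 N.

F ≈ 572 N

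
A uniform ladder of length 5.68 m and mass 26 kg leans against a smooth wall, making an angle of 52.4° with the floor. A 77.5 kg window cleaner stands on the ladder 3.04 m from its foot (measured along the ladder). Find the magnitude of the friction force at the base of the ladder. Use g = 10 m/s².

f ≈ 420 N

Sum moments about the foot of the ladder (the floor normal and friction both act there and drop out).
Ladder weight 26×10 = 260 N acts at 2.84 m along the ladder; its horizontal arm is 2.84·cos52.4° = 1.733 m → τ = 450.6 N·m clockwise.
Window cleaner: 77.5×10 = 775 N at 3.04 m → arm 1.855 m → τ = 1438 N·m clockwise.
Wall normal N acts horizontally at the top; its moment arm is the height L sinθ = 5.68·sin52.4° = 4.5 m, counterclockwise.
Στ = 0 ⇒ N × 4.5 = 1889 ⇒ N = 420 N.
ΣFx = 0: friction at the foot balances the wall's push, so f = N_wall = 420 N.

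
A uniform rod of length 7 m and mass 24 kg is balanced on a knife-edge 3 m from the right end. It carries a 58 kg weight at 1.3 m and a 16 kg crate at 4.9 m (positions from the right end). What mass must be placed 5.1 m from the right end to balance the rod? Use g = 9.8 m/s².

m ≈ 26.8 kg

Take moments about the knife-edge (at 3 m from the right end).
Beam weight: 24 × 9.8 = 235.2 N down at 3.5 m → arm 0.5 m, τ = 235.2 × 0.5 = 117.6 N·m counterclockwise.
Weight: 58 × 9.8 = 568.4 N down at 1.3 m → arm 1.7 m, τ = 568.4 × 1.7 = 966.3 N·m clockwise.
Crate: 16 × 9.8 = 156.8 N down at 4.9 m → arm 1.9 m, τ = 156.8 × 1.9 = 297.9 N·m counterclockwise.
Net moment of known loads = 550.8 N·m clockwise.
An unknown mass m at 5.1 m has arm 2.1 m; its moment is m·g·2.1 counterclockwise.
Στ = 0 ⇒ m × 9.8 × 2.1 = 550.8 ⇒ m = 550.8 / (9.8 × 2.1) = 26.8 kg.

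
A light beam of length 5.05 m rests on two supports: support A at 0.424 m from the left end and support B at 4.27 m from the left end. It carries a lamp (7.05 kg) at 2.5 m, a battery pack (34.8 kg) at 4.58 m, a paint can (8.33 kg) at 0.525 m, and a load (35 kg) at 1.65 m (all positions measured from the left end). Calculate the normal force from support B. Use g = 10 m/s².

R_B ≈ 528 N

About support A:
Lamp: 7.05 × 10 = 70.5 N down at 2.5 m → arm 2.076 m, τ = 70.5 × 2.076 = 146.4 N·m clockwise.
Battery pack: 34.8 × 10 = 348 N down at 4.58 m → arm 4.156 m, τ = 348 × 4.156 = 1446 N·m clockwise.
Paint can: 8.33 × 10 = 83.3 N down at 0.525 m → arm 0.101 m, τ = 83.3 × 0.101 = 8.413 N·m clockwise.
Load: 35 × 10 = 350 N down at 1.65 m → arm 1.226 m, τ = 350 × 1.226 = 429.1 N·m clockwise.
Net load moment about support A = 2030 N·m clockwise.
Reaction R at support B is upward at 4.27 m, arm 3.846 m → moment R × 3.846 counterclockwise.
Balancing moments: R × 3.846 = 2030, giving R = 528 N.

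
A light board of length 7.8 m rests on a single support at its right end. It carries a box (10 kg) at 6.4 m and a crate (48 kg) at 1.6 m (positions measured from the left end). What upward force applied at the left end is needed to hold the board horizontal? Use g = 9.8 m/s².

F ≈ 391 N

Take moments about the right end.
Box: 10 × 9.8 = 98 N down at 6.4 m → arm 1.4 m, τ = 98 × 1.4 = 137.2 N·m counterclockwise.
Crate: 48 × 9.8 = 470.4 N down at 1.6 m → arm 6.2 m, τ = 470.4 × 6.2 = 2916 N·m counterclockwise.
Net moment of the loads = 3053 N·m counterclockwise.
The upward force F acts at the left end, arm 7.8 m, giving F × 7.8 clockwise.
Στ = 0 ⇒ F × 7.8 = 3053 ⇒ F = 3053 / 7.8 = 391 N.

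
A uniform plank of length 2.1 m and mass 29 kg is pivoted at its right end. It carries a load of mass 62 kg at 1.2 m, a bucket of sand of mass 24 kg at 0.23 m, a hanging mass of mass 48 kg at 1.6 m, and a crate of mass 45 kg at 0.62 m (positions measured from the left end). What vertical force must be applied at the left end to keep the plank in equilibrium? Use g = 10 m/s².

Sum moments about the right end (the unknown pivot reaction has zero arm there).
Beam weight: 29 × 10 = 290 N down at 1.05 m → arm 1.05 m, τ = 290 × 1.05 = 304.5 N·m counterclockwise.
Load: 62 × 10 = 620 N down at 1.2 m → arm 0.9 m, τ = 620 × 0.9 = 558 N·m counterclockwise.
Bucket of sand: 24 × 10 = 240 N down at 0.23 m → arm 1.87 m, τ = 240 × 1.87 = 448.8 N·m counterclockwise.
Hanging mass: 48 × 10 = 480 N down at 1.6 m → arm 0.5 m, τ = 480 × 0.5 = 240 N·m counterclockwise.
Crate: 45 × 10 = 450 N down at 0.62 m → arm 1.48 m, τ = 450 × 1.48 = 666 N·m counterclockwise.
Net moment of the loads = 2217 N·m counterclockwise.
The upward force F acts at the left end, arm 2.1 m, giving F × 2.1 clockwise.
Στ = 0 ⇒ F × 2.1 = 2217 ⇒ F = 2217 / 2.1 = 1060 N.

F ≈ 1060 N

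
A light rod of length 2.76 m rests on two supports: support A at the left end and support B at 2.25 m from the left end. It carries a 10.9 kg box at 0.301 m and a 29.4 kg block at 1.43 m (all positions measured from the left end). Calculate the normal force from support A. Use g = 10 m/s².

Take moments about support B.
Box: 10.9 × 10 = 109 N down at 0.301 m → arm 1.949 m, τ = 109 × 1.949 = 212.4 N·m counterclockwise.
Block: 29.4 × 10 = 294 N down at 1.43 m → arm 0.82 m, τ = 294 × 0.82 = 241.1 N·m counterclockwise.
Net load moment about support B = 453.5 N·m counterclockwise.
Reaction R at support A is upward at 0 m, arm 2.25 m → moment R × 2.25 clockwise.
For rotational equilibrium, R × 2.25 = 453.5, so R = 202 N.

R_A ≈ 202 N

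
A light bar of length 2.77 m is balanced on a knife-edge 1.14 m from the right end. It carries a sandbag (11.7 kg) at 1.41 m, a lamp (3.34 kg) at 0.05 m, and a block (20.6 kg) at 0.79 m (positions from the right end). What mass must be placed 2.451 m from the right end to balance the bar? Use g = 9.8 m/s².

m ≈ 5.87 kg

About the knife-edge (at 1.14 m from the right end):
Sandbag: 11.7 × 9.8 = 114.7 N down at 1.41 m → arm 0.27 m, τ = 114.7 × 0.27 = 30.97 N·m counterclockwise.
Lamp: 3.34 × 9.8 = 32.73 N down at 0.05 m → arm 1.09 m, τ = 32.73 × 1.09 = 35.68 N·m clockwise.
Block: 20.6 × 9.8 = 201.9 N down at 0.79 m → arm 0.35 m, τ = 201.9 × 0.35 = 70.66 N·m clockwise.
Net moment of known loads = 75.37 N·m clockwise.
An unknown mass m at 2.451 m has arm 1.311 m; its moment is m·g·1.311 counterclockwise.
Balancing moments: m × 9.8 × 1.311 = 75.37, giving m = 75.37 / (9.8 × 1.311) = 5.87 kg.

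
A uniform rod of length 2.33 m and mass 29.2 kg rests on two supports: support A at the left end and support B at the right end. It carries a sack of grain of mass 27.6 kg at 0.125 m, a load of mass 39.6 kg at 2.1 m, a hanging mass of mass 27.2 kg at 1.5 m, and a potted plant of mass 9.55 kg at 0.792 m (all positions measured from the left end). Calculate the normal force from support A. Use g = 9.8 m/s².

Choose support B as the axis so its reaction then has zero moment arm.
Beam weight: 29.2 × 9.8 = 286.2 N down at 1.165 m → arm 1.165 m, τ = 286.2 × 1.165 = 333.4 N·m counterclockwise.
Sack of grain: 27.6 × 9.8 = 270.5 N down at 0.125 m → arm 2.205 m, τ = 270.5 × 2.205 = 596.5 N·m counterclockwise.
Load: 39.6 × 9.8 = 388.1 N down at 2.1 m → arm 0.23 m, τ = 388.1 × 0.23 = 89.26 N·m counterclockwise.
Hanging mass: 27.2 × 9.8 = 266.6 N down at 1.5 m → arm 0.83 m, τ = 266.6 × 0.83 = 221.3 N·m counterclockwise.
Potted plant: 9.55 × 9.8 = 93.59 N down at 0.792 m → arm 1.538 m, τ = 93.59 × 1.538 = 143.9 N·m counterclockwise.
Net load moment about support B = 1384 N·m counterclockwise.
Reaction R at support A is upward at 0 m, arm 2.33 m → moment R × 2.33 clockwise.
Balancing moments: R × 2.33 = 1384, giving R = 594 N.

R_A ≈ 594 N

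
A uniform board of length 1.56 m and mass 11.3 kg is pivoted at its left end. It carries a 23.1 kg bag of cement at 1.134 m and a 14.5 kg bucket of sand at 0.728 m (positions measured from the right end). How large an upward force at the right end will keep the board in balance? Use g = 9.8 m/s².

F ≈ 193 N

Sum moments about the left end (the unknown pivot reaction has zero arm there).
Beam weight: 11.3 × 9.8 = 110.7 N down at 0.78 m → arm 0.78 m, τ = 110.7 × 0.78 = 86.35 N·m clockwise.
Bag of cement: 23.1 × 9.8 = 226.4 N down at 1.134 m → arm 0.426 m, τ = 226.4 × 0.426 = 96.45 N·m clockwise.
Bucket of sand: 14.5 × 9.8 = 142.1 N down at 0.728 m → arm 0.832 m, τ = 142.1 × 0.832 = 118.2 N·m clockwise.
Net moment of the loads = 301 N·m clockwise.
The upward force F acts at the right end, arm 1.56 m, giving F × 1.56 counterclockwise.
Στ = 0 ⇒ F × 1.56 = 301 ⇒ F = 301 / 1.56 = 193 N.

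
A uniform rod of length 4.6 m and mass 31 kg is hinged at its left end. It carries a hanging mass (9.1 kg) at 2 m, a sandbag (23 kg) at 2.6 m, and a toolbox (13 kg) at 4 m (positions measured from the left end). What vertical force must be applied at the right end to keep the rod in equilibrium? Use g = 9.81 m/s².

Taking torques about the left end:
Beam weight: 31 × 9.81 = 304.1 N down at 2.3 m → arm 2.3 m, τ = 304.1 × 2.3 = 699.4 N·m clockwise.
Hanging mass: 9.1 × 9.81 = 89.27 N down at 2 m → arm 2 m, τ = 89.27 × 2 = 178.5 N·m clockwise.
Sandbag: 23 × 9.81 = 225.6 N down at 2.6 m → arm 2.6 m, τ = 225.6 × 2.6 = 586.6 N·m clockwise.
Toolbox: 13 × 9.81 = 127.5 N down at 4 m → arm 4 m, τ = 127.5 × 4 = 510 N·m clockwise.
Net moment of the loads = 1974 N·m clockwise.
The upward force F acts at the right end, arm 4.6 m, giving F × 4.6 counterclockwise.
Στ = 0 ⇒ F × 4.6 = 1974 ⇒ F = 1974 / 4.6 = 429 N.

F ≈ 429 N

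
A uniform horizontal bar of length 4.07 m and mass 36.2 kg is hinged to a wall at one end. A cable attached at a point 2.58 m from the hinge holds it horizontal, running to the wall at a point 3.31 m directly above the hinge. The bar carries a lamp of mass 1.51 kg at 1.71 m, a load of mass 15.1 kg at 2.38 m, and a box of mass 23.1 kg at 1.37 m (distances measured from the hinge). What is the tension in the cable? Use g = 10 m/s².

Sum moments about the hinge (the unknown hinge reaction has zero arm there).
Beam weight: 36.2 × 10 = 362 N down at 2.035 m → arm 2.035 m, τ = 362 × 2.035 = 736.7 N·m clockwise.
Lamp: 1.51 × 10 = 15.1 N down at 1.71 m → arm 1.71 m, τ = 15.1 × 1.71 = 25.82 N·m clockwise.
Load: 15.1 × 10 = 151 N down at 2.38 m → arm 2.38 m, τ = 151 × 2.38 = 359.4 N·m clockwise.
Box: 23.1 × 10 = 231 N down at 1.37 m → arm 1.37 m, τ = 231 × 1.37 = 316.5 N·m clockwise.
Total clockwise load moment = 1438 N·m.
The cable tension T acts at 2.58 m; only its component perpendicular to the bar, T sinθ, produces torque. sinθ = h/√(h²+d²) = 3.31/√(3.31²+2.58²) = 0.7887.
Setting net torque to zero: T × 2.58 × 0.7887 = 1438 → T = 1438 / 2.035 = 707 N.

T ≈ 707 N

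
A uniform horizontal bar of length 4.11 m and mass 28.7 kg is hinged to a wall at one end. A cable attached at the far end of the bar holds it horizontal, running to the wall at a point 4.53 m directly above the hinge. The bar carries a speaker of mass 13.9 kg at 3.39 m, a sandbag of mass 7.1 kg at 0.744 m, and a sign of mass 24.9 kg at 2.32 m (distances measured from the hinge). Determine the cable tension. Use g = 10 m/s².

T ≈ 556 N

Take moments about the hinge.
Beam weight: 28.7 × 10 = 287 N down at 2.055 m → arm 2.055 m, τ = 287 × 2.055 = 589.8 N·m clockwise.
Speaker: 13.9 × 10 = 139 N down at 3.39 m → arm 3.39 m, τ = 139 × 3.39 = 471.2 N·m clockwise.
Sandbag: 7.1 × 10 = 71 N down at 0.744 m → arm 0.744 m, τ = 71 × 0.744 = 52.82 N·m clockwise.
Sign: 24.9 × 10 = 249 N down at 2.32 m → arm 2.32 m, τ = 249 × 2.32 = 577.7 N·m clockwise.
Total clockwise load moment = 1692 N·m.
The cable tension T acts at 4.11 m; only its component perpendicular to the bar, T sinθ, produces torque. sinθ = h/√(h²+d²) = 4.53/√(4.53²+4.11²) = 0.7406.
Balancing moments: T × 4.11 × 0.7406 = 1692, giving T = 1692 / 3.044 = 556 N.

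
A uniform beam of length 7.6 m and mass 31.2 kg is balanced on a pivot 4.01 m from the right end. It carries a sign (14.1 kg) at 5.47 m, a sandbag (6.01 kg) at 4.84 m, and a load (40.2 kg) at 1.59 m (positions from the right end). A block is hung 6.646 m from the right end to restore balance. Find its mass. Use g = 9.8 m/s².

About the pivot (at 4.01 m from the right end):
Beam weight: 31.2 × 9.8 = 305.8 N down at 3.8 m → arm 0.21 m, τ = 305.8 × 0.21 = 64.22 N·m clockwise.
Sign: 14.1 × 9.8 = 138.2 N down at 5.47 m → arm 1.46 m, τ = 138.2 × 1.46 = 201.8 N·m counterclockwise.
Sandbag: 6.01 × 9.8 = 58.9 N down at 4.84 m → arm 0.83 m, τ = 58.9 × 0.83 = 48.89 N·m counterclockwise.
Load: 40.2 × 9.8 = 394 N down at 1.59 m → arm 2.42 m, τ = 394 × 2.42 = 953.5 N·m clockwise.
Net moment of known loads = 767 N·m clockwise.
An unknown mass m at 6.646 m has arm 2.636 m; its moment is m·g·2.636 counterclockwise.
Setting net torque to zero: m × 9.8 × 2.636 = 767 → m = 767 / (9.8 × 2.636) = 29.7 kg.

m ≈ 29.7 kg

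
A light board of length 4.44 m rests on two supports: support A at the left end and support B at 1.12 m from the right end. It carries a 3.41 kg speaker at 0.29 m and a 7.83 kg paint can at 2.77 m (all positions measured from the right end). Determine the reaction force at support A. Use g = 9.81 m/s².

R_A ≈ 29.8 N

Sum moments about support B (its reaction then has zero moment arm).
Speaker: 3.41 × 9.81 = 33.45 N down at 0.29 m → arm 0.83 m, τ = 33.45 × 0.83 = 27.76 N·m clockwise.
Paint can: 7.83 × 9.81 = 76.81 N down at 2.77 m → arm 1.65 m, τ = 76.81 × 1.65 = 126.7 N·m counterclockwise.
Net load moment about support B = 98.94 N·m counterclockwise.
Reaction R at support A is upward at 4.44 m, arm 3.32 m → moment R × 3.32 clockwise.
For rotational equilibrium, R × 3.32 = 98.94, so R = 29.8 N.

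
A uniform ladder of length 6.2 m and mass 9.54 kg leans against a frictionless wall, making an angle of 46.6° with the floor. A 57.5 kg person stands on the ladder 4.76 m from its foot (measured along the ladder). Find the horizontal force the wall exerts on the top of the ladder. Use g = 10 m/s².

Sum moments about the foot of the ladder (the floor normal and friction both act there and drop out).
Ladder weight 9.54×10 = 95.4 N acts at 3.1 m along the ladder; its horizontal arm is 3.1·cos46.6° = 2.13 m → τ = 203.2 N·m clockwise.
Person: 57.5×10 = 575 N at 4.76 m → arm 3.271 m → τ = 1881 N·m clockwise.
Wall normal N acts horizontally at the top; its moment arm is the height L sinθ = 6.2·sin46.6° = 4.505 m, counterclockwise.
Setting net torque to zero: N × 4.505 = 2084 → N = 463 N.

N_wall ≈ 463 N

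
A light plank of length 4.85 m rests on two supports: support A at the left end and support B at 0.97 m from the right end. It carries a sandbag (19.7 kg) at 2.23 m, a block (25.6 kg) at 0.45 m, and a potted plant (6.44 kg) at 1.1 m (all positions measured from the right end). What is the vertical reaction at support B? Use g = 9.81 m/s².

Choose support A as the axis so its reaction then has zero moment arm.
Sandbag: 19.7 × 9.81 = 193.3 N down at 2.23 m → arm 2.62 m, τ = 193.3 × 2.62 = 506.4 N·m clockwise.
Block: 25.6 × 9.81 = 251.1 N down at 0.45 m → arm 4.4 m, τ = 251.1 × 4.4 = 1105 N·m clockwise.
Potted plant: 6.44 × 9.81 = 63.18 N down at 1.1 m → arm 3.75 m, τ = 63.18 × 3.75 = 236.9 N·m clockwise.
Net load moment about support A = 1848 N·m clockwise.
Reaction R at support B is upward at 0.97 m, arm 3.88 m → moment R × 3.88 counterclockwise.
Setting net torque to zero: R × 3.88 = 1848 → R = 476 N.

R_B ≈ 476 N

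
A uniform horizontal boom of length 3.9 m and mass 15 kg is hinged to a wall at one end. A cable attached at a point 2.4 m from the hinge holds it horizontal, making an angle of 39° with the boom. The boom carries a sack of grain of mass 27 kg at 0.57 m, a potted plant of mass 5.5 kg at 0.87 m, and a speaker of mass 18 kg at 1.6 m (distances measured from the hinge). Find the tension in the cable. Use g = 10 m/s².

Taking torques about the hinge:
Beam weight: 15 × 10 = 150 N down at 1.95 m → arm 1.95 m, τ = 150 × 1.95 = 292.5 N·m clockwise.
Sack of grain: 27 × 10 = 270 N down at 0.57 m → arm 0.57 m, τ = 270 × 0.57 = 153.9 N·m clockwise.
Potted plant: 5.5 × 10 = 55 N down at 0.87 m → arm 0.87 m, τ = 55 × 0.87 = 47.85 N·m clockwise.
Speaker: 18 × 10 = 180 N down at 1.6 m → arm 1.6 m, τ = 180 × 1.6 = 288 N·m clockwise.
Total clockwise load moment = 782.2 N·m.
The cable tension T acts at 2.4 m; only its component perpendicular to the boom, T sinθ, produces torque. sin 39° = 0.6293.
For rotational equilibrium, T × 2.4 × 0.6293 = 782.2, so T = 782.2 / 1.51 = 518 N.

T ≈ 518 N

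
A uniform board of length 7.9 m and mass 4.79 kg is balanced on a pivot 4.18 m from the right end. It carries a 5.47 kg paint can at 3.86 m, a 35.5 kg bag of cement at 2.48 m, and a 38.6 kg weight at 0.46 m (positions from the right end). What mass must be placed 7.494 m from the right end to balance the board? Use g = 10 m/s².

Sum moments about the pivot (at 4.18 m from the right end) (the support reaction has zero arm there).
Beam weight: 4.79 × 10 = 47.9 N down at 3.95 m → arm 0.23 m, τ = 47.9 × 0.23 = 11.02 N·m clockwise.
Paint can: 5.47 × 10 = 54.7 N down at 3.86 m → arm 0.32 m, τ = 54.7 × 0.32 = 17.5 N·m clockwise.
Bag of cement: 35.5 × 10 = 355 N down at 2.48 m → arm 1.7 m, τ = 355 × 1.7 = 603.5 N·m clockwise.
Weight: 38.6 × 10 = 386 N down at 0.46 m → arm 3.72 m, τ = 386 × 3.72 = 1436 N·m clockwise.
Net moment of known loads = 2068 N·m clockwise.
An unknown mass m at 7.494 m has arm 3.314 m; its moment is m·g·3.314 counterclockwise.
For rotational equilibrium, m × 10 × 3.314 = 2068, so m = 2068 / (10 × 3.314) = 62.4 kg.

m ≈ 62.4 kg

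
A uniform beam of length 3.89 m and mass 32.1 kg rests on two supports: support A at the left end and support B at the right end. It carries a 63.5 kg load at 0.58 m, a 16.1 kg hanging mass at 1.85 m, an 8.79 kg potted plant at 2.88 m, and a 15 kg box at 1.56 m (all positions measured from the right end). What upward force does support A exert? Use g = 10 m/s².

About support B:
Beam weight: 32.1 × 10 = 321 N down at 1.945 m → arm 1.945 m, τ = 321 × 1.945 = 624.3 N·m counterclockwise.
Load: 63.5 × 10 = 635 N down at 0.58 m → arm 0.58 m, τ = 635 × 0.58 = 368.3 N·m counterclockwise.
Hanging mass: 16.1 × 10 = 161 N down at 1.85 m → arm 1.85 m, τ = 161 × 1.85 = 297.9 N·m counterclockwise.
Potted plant: 8.79 × 10 = 87.9 N down at 2.88 m → arm 2.88 m, τ = 87.9 × 2.88 = 253.2 N·m counterclockwise.
Box: 15 × 10 = 150 N down at 1.56 m → arm 1.56 m, τ = 150 × 1.56 = 234 N·m counterclockwise.
Net load moment about support B = 1778 N·m counterclockwise.
Reaction R at support A is upward at 3.89 m, arm 3.89 m → moment R × 3.89 clockwise.
Balancing moments: R × 3.89 = 1778, giving R = 457 N.

R_A ≈ 457 N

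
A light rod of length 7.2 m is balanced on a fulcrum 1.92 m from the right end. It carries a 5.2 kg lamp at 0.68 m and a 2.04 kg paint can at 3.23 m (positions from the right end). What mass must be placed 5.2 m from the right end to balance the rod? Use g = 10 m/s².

m ≈ 1.15 kg

Choose the fulcrum (at 1.92 m from the right end) as the axis so the support reaction has zero arm there.
Lamp: 5.2 × 10 = 52 N down at 0.68 m → arm 1.24 m, τ = 52 × 1.24 = 64.48 N·m clockwise.
Paint can: 2.04 × 10 = 20.4 N down at 3.23 m → arm 1.31 m, τ = 20.4 × 1.31 = 26.72 N·m counterclockwise.
Net moment of known loads = 37.76 N·m clockwise.
An unknown mass m at 5.2 m has arm 3.28 m; its moment is m·g·3.28 counterclockwise.
Στ = 0 ⇒ m × 10 × 3.28 = 37.76 ⇒ m = 37.76 / (10 × 3.28) = 1.15 kg.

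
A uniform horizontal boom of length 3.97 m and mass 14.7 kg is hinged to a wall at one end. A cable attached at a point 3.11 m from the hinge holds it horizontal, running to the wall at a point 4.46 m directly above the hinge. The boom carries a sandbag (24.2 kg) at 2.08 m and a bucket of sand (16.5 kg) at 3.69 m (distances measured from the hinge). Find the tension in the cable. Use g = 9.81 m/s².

Take moments about the hinge.
Beam weight: 14.7 × 9.81 = 144.2 N down at 1.985 m → arm 1.985 m, τ = 144.2 × 1.985 = 286.2 N·m clockwise.
Sandbag: 24.2 × 9.81 = 237.4 N down at 2.08 m → arm 2.08 m, τ = 237.4 × 2.08 = 493.8 N·m clockwise.
Bucket of sand: 16.5 × 9.81 = 161.9 N down at 3.69 m → arm 3.69 m, τ = 161.9 × 3.69 = 597.4 N·m clockwise.
Total clockwise load moment = 1377 N·m.
The cable tension T acts at 3.11 m; only its component perpendicular to the boom, T sinθ, produces torque. sinθ = h/√(h²+d²) = 4.46/√(4.46²+3.11²) = 0.8203.
Setting net torque to zero: T × 3.11 × 0.8203 = 1377 → T = 1377 / 2.551 = 540 N.

T ≈ 540 N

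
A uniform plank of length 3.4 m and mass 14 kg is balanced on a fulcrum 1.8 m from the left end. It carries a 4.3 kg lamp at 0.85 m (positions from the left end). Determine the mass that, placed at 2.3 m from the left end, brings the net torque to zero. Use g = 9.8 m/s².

m ≈ 11 kg

Take moments about the fulcrum (at 1.8 m from the left end).
Beam weight: 14 × 9.8 = 137.2 N down at 1.7 m → arm 0.1 m, τ = 137.2 × 0.1 = 13.72 N·m counterclockwise.
Lamp: 4.3 × 9.8 = 42.14 N down at 0.85 m → arm 0.95 m, τ = 42.14 × 0.95 = 40.03 N·m counterclockwise.
Net moment of known loads = 53.75 N·m counterclockwise.
An unknown mass m at 2.3 m has arm 0.5 m; its moment is m·g·0.5 clockwise.
Setting net torque to zero: m × 9.8 × 0.5 = 53.75 → m = 53.75 / (9.8 × 0.5) = 11 kg.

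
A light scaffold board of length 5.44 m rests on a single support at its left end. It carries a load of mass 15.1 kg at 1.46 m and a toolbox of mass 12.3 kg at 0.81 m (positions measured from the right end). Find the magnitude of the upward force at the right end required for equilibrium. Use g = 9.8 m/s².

F ≈ 211 N

Take moments about the left end.
Load: 15.1 × 9.8 = 148 N down at 1.46 m → arm 3.98 m, τ = 148 × 3.98 = 589 N·m clockwise.
Toolbox: 12.3 × 9.8 = 120.5 N down at 0.81 m → arm 4.63 m, τ = 120.5 × 4.63 = 557.9 N·m clockwise.
Net moment of the loads = 1147 N·m clockwise.
The upward force F acts at the right end, arm 5.44 m, giving F × 5.44 counterclockwise.
For rotational equilibrium, F × 5.44 = 1147, so F = 1147 / 5.44 = 211 N.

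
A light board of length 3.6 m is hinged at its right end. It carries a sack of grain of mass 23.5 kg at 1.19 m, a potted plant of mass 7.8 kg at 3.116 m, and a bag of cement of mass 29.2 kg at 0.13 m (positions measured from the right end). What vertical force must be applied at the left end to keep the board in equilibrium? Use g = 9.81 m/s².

About the right end:
Sack of grain: 23.5 × 9.81 = 230.5 N down at 1.19 m → arm 1.19 m, τ = 230.5 × 1.19 = 274.3 N·m counterclockwise.
Potted plant: 7.8 × 9.81 = 76.52 N down at 3.116 m → arm 3.116 m, τ = 76.52 × 3.116 = 238.4 N·m counterclockwise.
Bag of cement: 29.2 × 9.81 = 286.5 N down at 0.13 m → arm 0.13 m, τ = 286.5 × 0.13 = 37.25 N·m counterclockwise.
Net moment of the loads = 550 N·m counterclockwise.
The upward force F acts at the left end, arm 3.6 m, giving F × 3.6 clockwise.
Στ = 0 ⇒ F × 3.6 = 550 ⇒ F = 550 / 3.6 = 153 N.

F ≈ 153 N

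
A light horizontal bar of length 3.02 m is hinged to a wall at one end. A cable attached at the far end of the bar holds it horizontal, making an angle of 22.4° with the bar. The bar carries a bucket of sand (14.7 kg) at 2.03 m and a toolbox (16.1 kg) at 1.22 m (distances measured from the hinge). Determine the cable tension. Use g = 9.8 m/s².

T ≈ 421 N

Choose the hinge as the axis so the unknown hinge reaction has zero arm there.
Bucket of sand: 14.7 × 9.8 = 144.1 N down at 2.03 m → arm 2.03 m, τ = 144.1 × 2.03 = 292.5 N·m clockwise.
Toolbox: 16.1 × 9.8 = 157.8 N down at 1.22 m → arm 1.22 m, τ = 157.8 × 1.22 = 192.5 N·m clockwise.
Total clockwise load moment = 485 N·m.
The cable tension T acts at 3.02 m; only its component perpendicular to the bar, T sinθ, produces torque. sin 22.4° = 0.3811.
Στ = 0 ⇒ T × 3.02 × 0.3811 = 485 ⇒ T = 485 / 1.151 = 421 N.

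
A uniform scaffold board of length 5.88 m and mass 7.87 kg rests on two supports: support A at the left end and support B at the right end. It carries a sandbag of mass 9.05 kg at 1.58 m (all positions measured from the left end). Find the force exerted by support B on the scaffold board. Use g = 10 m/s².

R_B ≈ 63.7 N

Take moments about support A.
Beam weight: 7.87 × 10 = 78.7 N down at 2.94 m → arm 2.94 m, τ = 78.7 × 2.94 = 231.4 N·m clockwise.
Sandbag: 9.05 × 10 = 90.5 N down at 1.58 m → arm 1.58 m, τ = 90.5 × 1.58 = 143 N·m clockwise.
Net load moment about support A = 374.4 N·m clockwise.
Reaction R at support B is upward at 5.88 m, arm 5.88 m → moment R × 5.88 counterclockwise.
Στ = 0 ⇒ R × 5.88 = 374.4 ⇒ R = 63.7 N.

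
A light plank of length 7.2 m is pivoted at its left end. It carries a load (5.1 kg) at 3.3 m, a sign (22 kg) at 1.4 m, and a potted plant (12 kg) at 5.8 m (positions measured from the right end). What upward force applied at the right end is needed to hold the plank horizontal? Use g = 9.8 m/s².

F ≈ 224 N

About the left end:
Load: 5.1 × 9.8 = 49.98 N down at 3.3 m → arm 3.9 m, τ = 49.98 × 3.9 = 194.9 N·m clockwise.
Sign: 22 × 9.8 = 215.6 N down at 1.4 m → arm 5.8 m, τ = 215.6 × 5.8 = 1250 N·m clockwise.
Potted plant: 12 × 9.8 = 117.6 N down at 5.8 m → arm 1.4 m, τ = 117.6 × 1.4 = 164.6 N·m clockwise.
Net moment of the loads = 1610 N·m clockwise.
The upward force F acts at the right end, arm 7.2 m, giving F × 7.2 counterclockwise.
For rotational equilibrium, F × 7.2 = 1610, so F = 1610 / 7.2 = 224 N.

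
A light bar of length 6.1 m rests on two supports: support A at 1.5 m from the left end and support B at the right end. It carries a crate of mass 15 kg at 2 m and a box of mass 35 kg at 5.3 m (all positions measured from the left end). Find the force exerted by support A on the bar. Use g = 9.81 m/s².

R_A ≈ 191 N

About support B:
Crate: 15 × 9.81 = 147.2 N down at 2 m → arm 4.1 m, τ = 147.2 × 4.1 = 603.5 N·m counterclockwise.
Box: 35 × 9.81 = 343.4 N down at 5.3 m → arm 0.8 m, τ = 343.4 × 0.8 = 274.7 N·m counterclockwise.
Net load moment about support B = 878.2 N·m counterclockwise.
Reaction R at support A is upward at 1.5 m, arm 4.6 m → moment R × 4.6 clockwise.
For rotational equilibrium, R × 4.6 = 878.2, so R = 191 N.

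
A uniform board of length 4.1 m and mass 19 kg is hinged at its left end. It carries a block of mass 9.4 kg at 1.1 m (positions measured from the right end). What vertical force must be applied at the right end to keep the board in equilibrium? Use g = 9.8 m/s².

F ≈ 161 N

Taking torques about the left end:
Beam weight: 19 × 9.8 = 186.2 N down at 2.05 m → arm 2.05 m, τ = 186.2 × 2.05 = 381.7 N·m clockwise.
Block: 9.4 × 9.8 = 92.12 N down at 1.1 m → arm 3 m, τ = 92.12 × 3 = 276.4 N·m clockwise.
Net moment of the loads = 658.1 N·m clockwise.
The upward force F acts at the right end, arm 4.1 m, giving F × 4.1 counterclockwise.
Στ = 0 ⇒ F × 4.1 = 658.1 ⇒ F = 658.1 / 4.1 = 161 N.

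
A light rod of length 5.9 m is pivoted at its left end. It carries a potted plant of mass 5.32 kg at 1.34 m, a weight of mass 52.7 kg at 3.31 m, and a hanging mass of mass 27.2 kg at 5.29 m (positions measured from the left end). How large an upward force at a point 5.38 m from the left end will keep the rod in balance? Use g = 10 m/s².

F ≈ 605 N

Take moments about the left end.
Potted plant: 5.32 × 10 = 53.2 N down at 1.34 m → arm 1.34 m, τ = 53.2 × 1.34 = 71.29 N·m clockwise.
Weight: 52.7 × 10 = 527 N down at 3.31 m → arm 3.31 m, τ = 527 × 3.31 = 1744 N·m clockwise.
Hanging mass: 27.2 × 10 = 272 N down at 5.29 m → arm 5.29 m, τ = 272 × 5.29 = 1439 N·m clockwise.
Net moment of the loads = 3254 N·m clockwise.
The upward force F acts at a point 5.38 m from the left end, arm 5.38 m, giving F × 5.38 counterclockwise.
For rotational equilibrium, F × 5.38 = 3254, so F = 3254 / 5.38 = 605 N.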